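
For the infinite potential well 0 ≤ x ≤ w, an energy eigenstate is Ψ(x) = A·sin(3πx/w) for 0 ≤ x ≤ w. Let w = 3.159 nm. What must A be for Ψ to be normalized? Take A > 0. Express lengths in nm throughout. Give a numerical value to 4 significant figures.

The normalization condition is ∫|Ψ|² dx = 1 from 0 to w.
With Ψ = A·sin(3πx/w), the integral evaluates to A²·[w/2].
Plugging in w = 3.159 yields A = 0.79568.

A ≈ 0.7957 nm^(-1/2)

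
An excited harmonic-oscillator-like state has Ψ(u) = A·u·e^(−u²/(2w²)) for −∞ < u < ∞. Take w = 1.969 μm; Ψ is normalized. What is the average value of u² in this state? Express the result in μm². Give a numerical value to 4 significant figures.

By definition ⟨u²⟩ = ∫ u^2 |Ψ(u)|² du.
Differentiating ∫e^(−αu²) du = √(π/α) under α to get the higher moments, the ratio of the moment integral to the normalization integral gives ⟨u²⟩ = 3·w^2/2.
Putting w = 1.969 gives 5.8154.

⟨u^2⟩ ≈ 5.815 μm^2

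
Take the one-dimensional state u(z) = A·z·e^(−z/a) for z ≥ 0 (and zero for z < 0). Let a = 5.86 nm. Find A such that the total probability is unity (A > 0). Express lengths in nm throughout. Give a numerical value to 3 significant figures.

The normalization condition is ∫|u|² dz = 1 from 0 to ∞.
Using ∫₀^∞ zⁿ e^(−αz) dz = n!/αⁿ⁺¹, with u = A·z·e^(−z/a), the integral evaluates to A²·[a^3/4].
So A² = (a^3/4)^(−1).
Plugging in a = 5.86 yields A = 0.1410.

A ≈ 0.141 nm^(-3/2)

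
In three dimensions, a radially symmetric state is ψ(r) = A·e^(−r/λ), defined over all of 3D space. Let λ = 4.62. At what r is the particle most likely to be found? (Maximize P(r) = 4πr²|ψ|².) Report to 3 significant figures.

r ≈ 4.62

Differentiate P(r) = 4πr²|ψ|² with respect to r and set to zero.
This gives r = λ.
With λ = 4.62, the most probable radial distance is 4.620.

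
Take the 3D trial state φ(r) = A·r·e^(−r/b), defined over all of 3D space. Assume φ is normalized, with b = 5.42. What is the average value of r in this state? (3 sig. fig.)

The expectation value is the |φ|²-weighted average of r: ∫ r|φ|² 4πr² dr.
Since the A² factors cancel between numerator and denominator, ⟨r⟩ = 5·b/2.
With b = 5.42, ⟨r⟩ = 13.55.

⟨r⟩ ≈ 13.6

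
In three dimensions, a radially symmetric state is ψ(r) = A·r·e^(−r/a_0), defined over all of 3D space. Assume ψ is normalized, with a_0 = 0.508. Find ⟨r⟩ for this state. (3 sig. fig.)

The expectation value is the |ψ|²-weighted average of r: ∫ r|ψ|² 4πr² dr.
Recall ∫₀^∞ r^m e^(−r/β) dr = m!·β^(m+1), evaluating both integrals, ⟨r⟩ = 5·a_0/2.
With a_0 = 0.508, ⟨r⟩ = 1.270.

⟨r⟩ ≈ 1.27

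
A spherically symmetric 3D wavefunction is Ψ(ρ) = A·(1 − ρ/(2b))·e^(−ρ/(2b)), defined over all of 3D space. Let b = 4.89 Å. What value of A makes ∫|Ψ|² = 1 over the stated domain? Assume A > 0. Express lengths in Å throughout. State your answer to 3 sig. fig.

Require ∫ |Ψ|² 4πρ² dρ = 1 over the whole domain.
The angular integral contributes 4π, leaving ∫₀^∞ ρ²|Ψ|² dρ.
Recall ∫₀^∞ ρ^m e^(−ρ/β) dρ = m!·β^(m+1), carrying out the integral gives A² · 8·π·b^3.
Setting this equal to 1 gives A² = 1/(8·π·b^3).
Substituting b = 4.89 gives A² = 0.0003403, so A = 0.01845.

A ≈ 0.0184 Å^(-3/2)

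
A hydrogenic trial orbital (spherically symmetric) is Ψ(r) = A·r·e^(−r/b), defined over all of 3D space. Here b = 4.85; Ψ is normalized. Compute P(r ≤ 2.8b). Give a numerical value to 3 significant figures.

With dV = 4πr²dr, the probability is ∫|Ψ|² dV over r ≤ 2.8b.
The full normalization integral is A²·[3·π·b^5] = 1, fixing A².
Substituting u = r/b, A², 4π and the length scale all cancel in the ratio: P = ∫_{0}^{2.8} u^4·e^(-2·u) du / ∫_{0}^{∞} u^4·e^(-2·u) du.
Using ∫ u^4·e^(-2·u) du = -(u^4/2 + u^3 + 3·u^2/2 + 3·u/2 + 3/4)·e^(-2·u), the numerator is ≈ 0.49339 and the denominator is 3/4.
This evaluates to P = 0.6578.

P ≈ 0.658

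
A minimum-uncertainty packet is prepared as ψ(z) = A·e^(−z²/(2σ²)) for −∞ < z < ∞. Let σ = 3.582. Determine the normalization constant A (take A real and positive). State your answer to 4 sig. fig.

A ≈ 0.3969

The normalization condition is ∫|ψ|² dz = 1 from −∞ to ∞.
With ∫_{−∞}^{∞} z^(2m) e^(−αz²) dz = (2m−1)!!·√π / (2^m α^(m+1/2)), with ψ = A·e^(−z²/(2σ²)), the integral evaluates to A²·[√(π)·σ].
So A² = (√(π)·σ)^(−1).
With σ = 3.582: A² = 0.15751 and A = 0.39687.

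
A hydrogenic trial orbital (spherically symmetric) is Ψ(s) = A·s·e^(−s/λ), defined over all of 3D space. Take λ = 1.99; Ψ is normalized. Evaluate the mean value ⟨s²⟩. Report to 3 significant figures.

⟨s^2⟩ ≈ 29.7

⟨s²⟩ = ∫ s^2 |Ψ|² 4πs² ds over the full domain.
Using ∫₀^∞ sⁿ e^(−αs) ds = n!/αⁿ⁺¹, the ratio of the moment integral to the normalization integral gives ⟨s²⟩ = 15·λ^2/2.
With λ = 1.99, ⟨s^2⟩ = 29.70.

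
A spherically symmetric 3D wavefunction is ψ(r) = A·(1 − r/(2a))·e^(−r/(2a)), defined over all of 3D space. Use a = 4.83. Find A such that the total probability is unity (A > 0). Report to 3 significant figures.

A ≈ 0.0188

Normalization requires ∫|ψ|² 4πr² dr = 1, integrated from 0 to ∞.
In 3D with spherical symmetry the volume element is 4πr² dr.
With ψ = A·(1 − r/(2a))·e^(−r/(2a)), the integral evaluates to A²·[8·π·a^3].
Setting this equal to 1 gives A² = 1/(8·π·a^3).
With a = 4.83: A² = 0.0003531 and A = 0.01879.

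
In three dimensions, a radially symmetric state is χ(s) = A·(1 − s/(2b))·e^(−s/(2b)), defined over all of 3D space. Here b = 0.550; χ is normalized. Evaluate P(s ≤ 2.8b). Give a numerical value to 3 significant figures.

With dV = 4πs²ds, the probability is ∫|χ|² dV over s ≤ 2.8b.
The full normalization integral is A²·[8·π·b^3] = 1, fixing A².
In terms of u = s/b (A², 4π and the length scale all cancel between numerator and denominator), P = [∫_{0}^{2.8} u^2·(1 - u/2)^2·e^(-u) du] / [∫_{0}^{∞} u^2·(1 - u/2)^2·e^(-u) du].
An antiderivative of u^2·(1 - u/2)^2·e^(-u) is -(u^4/4 + u^2 + 2·u + 2)·e^(-u); evaluating from 0 to 2.8 gives ≈ 0.12666, while the full integral is 2.
The region integral divided by the full integral gives P = 0.06333.

P ≈ 0.0633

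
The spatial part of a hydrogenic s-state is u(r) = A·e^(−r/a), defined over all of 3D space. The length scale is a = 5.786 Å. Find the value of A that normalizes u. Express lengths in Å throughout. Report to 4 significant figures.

Normalization requires ∫|u|² 4πr² dr = 1, integrated from 0 to ∞.
With ∫₀^∞ r^2 e^(−αr) dr = 2!/α^3, carrying out the integral gives A² · π·a^3.
Substituting a = 5.786 gives A² = 0.0016433, so A = 0.040538.

A ≈ 0.04054 Å^(-3/2)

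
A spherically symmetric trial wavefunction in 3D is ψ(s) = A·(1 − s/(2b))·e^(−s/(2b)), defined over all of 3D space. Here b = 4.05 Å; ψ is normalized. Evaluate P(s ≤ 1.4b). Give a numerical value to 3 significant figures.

P = ∫ |ψ|² 4πs² ds over s ≤ 1.4b.
Normalization gives A² = 1/(8·π·b^3).
In terms of u = s/b (A², 4π and the length scale all cancel between numerator and denominator), P = [∫_{0}^{1.4} u^2·(1 - u/2)^2·e^(-u) du] / [∫_{0}^{∞} u^2·(1 - u/2)^2·e^(-u) du].
Using ∫ u^2·(1 - u/2)^2·e^(-u) du = -(u^4/4 + u^2 + 2·u + 2)·e^(-u), the numerator is ≈ 0.096173 and the denominator is 2.
This evaluates to P = 0.04809.

P ≈ 0.0481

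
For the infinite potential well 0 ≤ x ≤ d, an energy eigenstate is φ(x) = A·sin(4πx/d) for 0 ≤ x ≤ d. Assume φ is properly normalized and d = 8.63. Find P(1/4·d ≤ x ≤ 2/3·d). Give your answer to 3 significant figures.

|φ|² is the probability density, so P = ∫_{1/4·d}^{2/3·d} |φ|² dx.
With A² fixed by ∫|φ|² = 1, i.e. A² = (d/2)^(−1), substitute and integrate.
Substituting u = x/d, A² and the length scale cancel in the ratio: P = ∫_{1/4}^{2/3} sin(4·π·u)^2 du / ∫_{0}^{1} sin(4·π·u)^2 du.
Using ∫ sin(4·π·u)^2 du = u/2 - sin(4·π·u)·cos(4·π·u)/(8·π), the numerator is √(3)/(32·π) + 5/24 and the denominator is 1/2.
Taking the ratio, P = √(3)/(16·π) + 5/12.

P ≈ 0.451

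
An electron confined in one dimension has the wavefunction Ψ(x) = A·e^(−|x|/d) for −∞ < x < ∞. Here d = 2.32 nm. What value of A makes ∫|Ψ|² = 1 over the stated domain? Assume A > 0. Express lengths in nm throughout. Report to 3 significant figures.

Require ∫ |Ψ|² dx = 1 over the whole domain.
Recall ∫₀^∞ x^m e^(−x/β) dx = m!·β^(m+1), with Ψ = A·e^(−|x|/d), the integral evaluates to A²·[d].
Substituting d = 2.32 gives A² = 0.4310, so A = 0.6565.

A ≈ 0.657 nm^(-1/2)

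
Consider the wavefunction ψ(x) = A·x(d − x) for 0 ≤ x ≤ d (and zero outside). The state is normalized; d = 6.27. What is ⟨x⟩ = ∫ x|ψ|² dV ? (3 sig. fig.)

⟨x⟩ ≈ 3.14

By definition ⟨x⟩ = ∫ x |ψ(x)|² dx.
The ratio of the moment integral to the normalization integral gives ⟨x⟩ = d/2.
With d = 6.27, ⟨x⟩ = 3.135.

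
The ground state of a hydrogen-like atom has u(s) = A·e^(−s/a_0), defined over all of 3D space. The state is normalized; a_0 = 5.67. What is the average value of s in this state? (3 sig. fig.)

The expectation value is the |u|²-weighted average of s: ∫ s|u|² 4πs² ds.
Evaluating both integrals, ⟨s⟩ = 3·a_0/2.
Putting a_0 = 5.67 gives 8.505.

⟨s⟩ ≈ 8.51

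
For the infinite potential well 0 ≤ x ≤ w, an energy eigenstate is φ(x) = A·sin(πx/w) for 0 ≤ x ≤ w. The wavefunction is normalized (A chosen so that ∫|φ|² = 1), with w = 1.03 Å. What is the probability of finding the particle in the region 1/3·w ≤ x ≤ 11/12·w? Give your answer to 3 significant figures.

P ≈ 0.801

The probability is P = ∫ |φ|² dx over [1/3·w, 11/12·w].
The normalization integral ∫|φ|²dx over the whole domain equals w/2·A², and A² cancels in the ratio.
In terms of u = x/w (A² and the length scale cancel between numerator and denominator), P = [∫_{1/3}^{11/12} sin(π·u)^2 du] / [∫_{0}^{1} sin(π·u)^2 du].
With ∫ sin(π·u)^2 du = u/2 - sin(2·π·u)/(4·π) + C, the region integral is 1/(8·π) + √(3)/(8·π) + 7/24 and the full one is 1/2.
Taking the ratio, P = (3 + 3·√(3) + 7·π)/(12·π).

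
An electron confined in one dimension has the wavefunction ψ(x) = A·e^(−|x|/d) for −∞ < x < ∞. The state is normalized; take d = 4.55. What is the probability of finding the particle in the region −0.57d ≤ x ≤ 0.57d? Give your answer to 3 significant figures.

P = ∫_{−0.57d}^{0.57d} |ψ(x)|² dx.
Since A² = 1/(d), this is the region integral divided by the full normalization integral.
Both integrals are even about x = 0, so only the x ≥ 0 halves are needed (the factors of 2 cancel). Let u = x/d; then A² and the length scale cancel, so P = ∫_{0}^{0.57} e^(-2·u) du ÷ ∫_{0}^{∞} e^(-2·u) du.
An antiderivative of e^(-2·u) is -e^(-2·u)/2; evaluating from 0 to 0.57 gives 1/2 - e^(-57/50)/2, while the full integral is 1/2.
This works out to P = 0.6802.

P ≈ 0.680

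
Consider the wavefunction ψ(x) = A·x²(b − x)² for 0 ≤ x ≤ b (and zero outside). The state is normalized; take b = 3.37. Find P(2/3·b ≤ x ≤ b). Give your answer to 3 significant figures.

P ≈ 0.145

P = ∫_{2/3·b}^{b} |ψ(x)|² dx.
With A² fixed by ∫|ψ|² = 1, i.e. A² = (b^9/630)^(−1), substitute and integrate.
Substituting u = x/b, A² and the length scale cancel in the ratio: P = ∫_{2/3}^{1} u^4·(1 - u)^4 du / ∫_{0}^{1} u^4·(1 - u)^4 du.
With ∫ u^4·(1 - u)^4 du = u^5·(70·u^4 - 315·u^3 + 540·u^2 - 420·u + 126)/630 + C, the region integral is ≈ 0.00022991 and the full one is 1/630.
Evaluating gives P = 0.1448.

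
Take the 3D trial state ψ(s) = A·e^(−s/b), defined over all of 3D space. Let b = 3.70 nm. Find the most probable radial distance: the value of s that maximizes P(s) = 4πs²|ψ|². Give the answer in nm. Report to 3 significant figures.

s ≈ 3.70 nm

Set d/ds [P(s) = 4πs²|ψ|²] = 0 and solve for s > 0.
Solving yields s = b.
With b = 3.70, the most probable radial distance is 3.700 nm.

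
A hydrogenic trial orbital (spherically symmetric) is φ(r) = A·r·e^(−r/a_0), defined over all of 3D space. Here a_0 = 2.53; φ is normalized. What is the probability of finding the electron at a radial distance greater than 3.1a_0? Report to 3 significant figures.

Integrate the radial probability density 4πr²|φ|² over r > 3.1a_0.
The full normalization integral is A²·[3·π·a_0^5] = 1, fixing A².
Let u = r/a_0; then A², 4π and the length scale all cancel, so P = ∫_{3.1}^{∞} u^4·e^(-2·u) du ÷ ∫_{0}^{∞} u^4·e^(-2·u) du.
An antiderivative of u^4·e^(-2·u) is -(u^4/2 + u^3 + 3·u^2/2 + 3·u/2 + 3/4)·e^(-2·u); evaluating from 3.1 to ∞ gives ≈ 0.19438, while the full integral is 3/4.
Taking the ratio yields P = 0.2592.

P ≈ 0.259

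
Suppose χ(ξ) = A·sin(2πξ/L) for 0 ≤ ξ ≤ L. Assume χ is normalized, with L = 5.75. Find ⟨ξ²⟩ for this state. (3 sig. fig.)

The expectation value is the |χ|²-weighted average of ξ^2: ∫ ξ^2|χ|² dξ.
With ∫₀^L sin²(nπξ/L) dξ = L/2, the ratio of the moment integral to the normalization integral gives ⟨ξ²⟩ = -L^2/(8·π^2) + L^2/3.
With L = 5.75, ⟨ξ^2⟩ = 10.60.

⟨ξ^2⟩ ≈ 10.6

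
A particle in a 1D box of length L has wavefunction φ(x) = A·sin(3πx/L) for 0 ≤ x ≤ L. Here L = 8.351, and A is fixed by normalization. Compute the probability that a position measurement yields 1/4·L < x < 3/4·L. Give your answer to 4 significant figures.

The probability is P = ∫ |φ|² dx over [1/4·L, 3/4·L].
The normalization integral ∫|φ|²dx over the whole domain equals L/2·A², and A² cancels in the ratio.
Let u = x/L; then A² and the length scale cancel, so P = ∫_{1/4}^{3/4} sin(3·π·u)^2 du ÷ ∫_{0}^{1} sin(3·π·u)^2 du.
With ∫ sin(3·π·u)^2 du = u/2 - sin(6·π·u)/(12·π) + C, the region integral is 1/4 - 1/(6·π) and the full one is 1/2.
Taking the ratio, P = (-2 + 3·π)/(6·π).

P ≈ 0.3939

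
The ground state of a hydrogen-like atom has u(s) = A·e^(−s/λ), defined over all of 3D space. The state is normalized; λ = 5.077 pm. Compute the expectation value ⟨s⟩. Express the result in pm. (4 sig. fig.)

⟨s⟩ ≈ 7.616 pm

⟨s⟩ = ∫ s |u|² 4πs² ds over the full domain.
Using ∫₀^∞ sⁿ e^(−αs) ds = n!/αⁿ⁺¹, since the A² factors cancel between numerator and denominator, ⟨s⟩ = 3·λ/2.
Putting λ = 5.077 gives 7.6155.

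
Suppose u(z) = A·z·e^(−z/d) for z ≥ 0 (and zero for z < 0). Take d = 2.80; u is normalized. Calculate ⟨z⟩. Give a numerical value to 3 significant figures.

By definition ⟨z⟩ = ∫ z |u(z)|² dz.
The ratio of the moment integral to the normalization integral gives ⟨z⟩ = 3·d/2.
With d = 2.80, ⟨z⟩ = 4.200.

⟨z⟩ ≈ 4.20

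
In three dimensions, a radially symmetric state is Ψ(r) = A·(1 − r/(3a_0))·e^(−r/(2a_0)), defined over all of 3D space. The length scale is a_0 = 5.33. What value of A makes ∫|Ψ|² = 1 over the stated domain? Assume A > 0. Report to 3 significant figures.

We need A² ∫|f|² 4πr² dr = 1, taking the integral from 0 to ∞.
In 3D with spherical symmetry the volume element is 4πr² dr.
∫|Ψ|² 4πr² dr = A²·(8·π·a_0^3/3).
Substituting a_0 = 5.33 gives A² = 0.0007883, so A = 0.02808.

A ≈ 0.0281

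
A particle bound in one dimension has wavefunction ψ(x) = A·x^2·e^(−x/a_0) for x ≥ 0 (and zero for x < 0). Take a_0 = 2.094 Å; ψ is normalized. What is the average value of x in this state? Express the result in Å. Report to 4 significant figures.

⟨x⟩ ≈ 5.235 Å

The expectation value is the |ψ|²-weighted average of x: ∫ x|ψ|² dx.
The ratio of the moment integral to the normalization integral gives ⟨x⟩ = 5·a_0/2.
Putting a_0 = 2.094 gives 5.2350.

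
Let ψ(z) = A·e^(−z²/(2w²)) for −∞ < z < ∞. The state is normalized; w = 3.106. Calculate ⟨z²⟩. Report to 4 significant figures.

⟨z^2⟩ ≈ 4.824

⟨z²⟩ = ∫ z^2 |ψ|² dz over the full domain.
Using the Gaussian integral ∫_{−∞}^{∞} e^(−αz²) dz = √(π/α), evaluating both integrals, ⟨z²⟩ = w^2/2.
Putting w = 3.106 gives 4.8236.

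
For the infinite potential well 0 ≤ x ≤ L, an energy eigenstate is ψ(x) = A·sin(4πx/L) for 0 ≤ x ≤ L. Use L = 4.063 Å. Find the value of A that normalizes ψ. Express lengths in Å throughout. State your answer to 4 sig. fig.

Require ∫ |ψ|² dx = 1 over the whole domain.
With ψ = A·sin(4πx/L), the integral evaluates to A²·[L/2].
Hence A² = 1/[L/2].
With L = 4.063: A² = 0.49225 and A = 0.70160.

A ≈ 0.7016 Å^(-1/2)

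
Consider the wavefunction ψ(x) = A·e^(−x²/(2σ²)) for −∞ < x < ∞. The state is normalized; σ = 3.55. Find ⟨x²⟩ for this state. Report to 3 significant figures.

⟨x^2⟩ ≈ 6.30

The expectation value is the |ψ|²-weighted average of x^2: ∫ x^2|ψ|² dx.
The ratio of the moment integral to the normalization integral gives ⟨x²⟩ = σ^2/2.
Putting σ = 3.55 gives 6.301.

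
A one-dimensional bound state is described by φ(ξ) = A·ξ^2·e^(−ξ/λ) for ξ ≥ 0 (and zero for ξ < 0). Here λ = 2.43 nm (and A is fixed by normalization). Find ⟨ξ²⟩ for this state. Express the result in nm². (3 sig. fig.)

⟨ξ^2⟩ ≈ 44.3 nm^2

By definition ⟨ξ²⟩ = ∫ ξ^2 |φ(ξ)|² dξ.
With ∫₀^∞ ξ^6 e^(−αξ) dξ = 6!/α^7, evaluating both integrals, ⟨ξ²⟩ = 15·λ^2/2.
Putting λ = 2.43 gives 44.29.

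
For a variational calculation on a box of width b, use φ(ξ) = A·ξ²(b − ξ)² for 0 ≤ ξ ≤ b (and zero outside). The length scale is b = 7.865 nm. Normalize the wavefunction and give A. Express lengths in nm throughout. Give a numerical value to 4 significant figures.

A ≈ 0.002339 nm^(-9/2)

Normalization requires ∫|φ|² dξ = 1, integrated from 0 to b.
Expanding the polynomial and integrating term by term, ∫|φ|² dξ = A²·(b^9/630).
Setting this equal to 1 gives A² = 1/(b^9/630).
Substituting b = 7.865 gives A² = 0.0000054708, so A = 0.0023390.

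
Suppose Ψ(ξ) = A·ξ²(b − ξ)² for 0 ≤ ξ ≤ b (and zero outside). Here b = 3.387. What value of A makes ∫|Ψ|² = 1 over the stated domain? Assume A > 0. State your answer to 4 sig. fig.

Normalization requires ∫|Ψ|² dξ = 1, integrated from 0 to b.
Expanding the polynomial and integrating term by term, the integral (without the A² prefactor) comes out to b^9/630.
Setting this equal to 1 gives A² = 1/(b^9/630).
Substituting b = 3.387 gives A² = 0.010740, so A = 0.10363.

A ≈ 0.1036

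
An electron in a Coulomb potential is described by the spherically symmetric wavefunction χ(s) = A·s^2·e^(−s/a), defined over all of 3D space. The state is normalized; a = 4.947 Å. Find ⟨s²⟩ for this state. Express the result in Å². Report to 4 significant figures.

⟨s^2⟩ ≈ 342.6 Å^2

By definition ⟨s²⟩ = ∫ s^2 |χ(s)|² 4πs² ds.
Using ∫₀^∞ sⁿ e^(−αs) ds = n!/αⁿ⁺¹, the ratio of the moment integral to the normalization integral gives ⟨s²⟩ = 14·a^2.
With a = 4.947, ⟨s^2⟩ = 342.62.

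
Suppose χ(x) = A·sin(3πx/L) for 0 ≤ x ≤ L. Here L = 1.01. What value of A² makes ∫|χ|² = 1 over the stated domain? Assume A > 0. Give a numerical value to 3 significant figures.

Require ∫ |χ|² dx = 1 over the whole domain.
With ∫₀^L sin²(nπx/L) dx = L/2, ∫|χ|² dx = A²·(L/2).
Plugging in L = 1.01 yields A = 1.407.

A^2 ≈ 1.98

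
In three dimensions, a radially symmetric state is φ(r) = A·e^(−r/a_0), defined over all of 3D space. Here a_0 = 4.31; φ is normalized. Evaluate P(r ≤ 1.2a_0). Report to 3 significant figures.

P ≈ 0.430

P = ∫ |φ|² 4πr² dr over r ≤ 1.2a_0.
A² is fixed by ∫₀^∞ 4πr²|φ|² dr = 1, i.e. A² = (π·a_0^3)^(−1).
Substituting u = r/a_0, A², 4π and the length scale all cancel in the ratio: P = ∫_{0}^{1.2} u^2·e^(-2·u) du / ∫_{0}^{∞} u^2·e^(-2·u) du.
An antiderivative of u^2·e^(-2·u) is -(2·u^2 + 2·u + 1)·e^(-2·u)/4; evaluating from 0 to 1.2 gives 1/4 - 157·e^(-12/5)/100, while the full integral is 1/4.
This evaluates to P = 0.4303.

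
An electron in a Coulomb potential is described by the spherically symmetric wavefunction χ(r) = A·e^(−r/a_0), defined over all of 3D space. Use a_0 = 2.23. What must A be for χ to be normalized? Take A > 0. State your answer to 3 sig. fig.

A ≈ 0.169

The normalization condition is ∫|χ|² 4πr² dr = 1 from 0 to ∞.
(Spherical symmetry: dV = 4πr² dr.)
Recall ∫₀^∞ r^m e^(−r/β) dr = m!·β^(m+1), the integral (without the A² prefactor) comes out to π·a_0^3.
Setting this equal to 1 gives A² = 1/(π·a_0^3).
Substituting a_0 = 2.23 gives A² = 0.02870, so A = 0.1694.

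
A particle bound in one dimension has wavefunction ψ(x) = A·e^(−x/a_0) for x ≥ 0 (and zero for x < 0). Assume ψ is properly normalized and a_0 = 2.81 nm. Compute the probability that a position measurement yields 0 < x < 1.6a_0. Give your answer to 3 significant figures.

The probability is P = ∫ |ψ|² dx over [0, 1.6a_0].
The normalization integral ∫|ψ|²dx over the whole domain equals a_0/2·A², and A² cancels in the ratio.
Substituting u = x/a_0, A² and the length scale cancel in the ratio: P = ∫_{0}^{1.6} e^(-2·u) du / ∫_{0}^{∞} e^(-2·u) du.
An antiderivative of e^(-2·u) is -e^(-2·u)/2; evaluating from 0 to 1.6 gives 1/2 - e^(-16/5)/2, while the full integral is 1/2.
This works out to P = 0.9592.

P ≈ 0.959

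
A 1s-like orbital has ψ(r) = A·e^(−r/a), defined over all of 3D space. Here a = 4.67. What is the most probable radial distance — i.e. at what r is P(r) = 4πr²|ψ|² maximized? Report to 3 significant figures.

r ≈ 4.67

The maximum of P(r) = 4πr²|ψ|² occurs where its derivative vanishes.
Solving yields r = a.
With a = 4.67, the most probable radial distance is 4.670.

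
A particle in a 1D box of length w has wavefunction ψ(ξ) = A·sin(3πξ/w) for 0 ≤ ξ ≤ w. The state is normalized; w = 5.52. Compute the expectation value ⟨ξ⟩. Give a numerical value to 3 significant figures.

The expectation value is the |ψ|²-weighted average of ξ: ∫ ξ|ψ|² dξ.
With ∫₀^w sin²(nπξ/w) dξ = w/2, evaluating both integrals, ⟨ξ⟩ = w/2.
Putting w = 5.52 gives 2.760.

⟨ξ⟩ ≈ 2.76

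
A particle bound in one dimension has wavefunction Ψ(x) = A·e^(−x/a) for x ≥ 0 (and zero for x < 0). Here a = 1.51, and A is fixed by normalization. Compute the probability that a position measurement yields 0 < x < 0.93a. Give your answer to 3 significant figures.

The probability is P = ∫ |Ψ|² dx over [0, 0.93a].
Since A² = 1/(a/2), this is the region integral divided by the full normalization integral.
Substituting u = x/a, A² and the length scale cancel in the ratio: P = ∫_{0}^{0.93} e^(-2·u) du / ∫_{0}^{∞} e^(-2·u) du.
An antiderivative of e^(-2·u) is -e^(-2·u)/2; evaluating from 0 to 0.93 gives 1/2 - e^(-93/50)/2, while the full integral is 1/2.
Evaluating gives P = 0.8443.

P ≈ 0.844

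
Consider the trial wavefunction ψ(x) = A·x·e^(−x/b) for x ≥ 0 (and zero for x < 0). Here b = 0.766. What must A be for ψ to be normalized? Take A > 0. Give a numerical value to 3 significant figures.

A ≈ 2.98

Require ∫ |ψ|² dx = 1 over the whole domain.
With ψ = A·x·e^(−x/b), the integral evaluates to A²·[b^3/4].
Setting this equal to 1 gives A² = 1/(b^3/4).
Plugging in b = 0.766 yields A = 2.983.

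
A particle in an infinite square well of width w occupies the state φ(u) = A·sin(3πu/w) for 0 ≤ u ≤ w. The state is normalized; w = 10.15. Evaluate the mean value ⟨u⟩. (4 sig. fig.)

By definition ⟨u⟩ = ∫ u |φ(u)|² du.
Evaluating both integrals, ⟨u⟩ = w/2.
With w = 10.15, ⟨u⟩ = 5.0750.

⟨u⟩ ≈ 5.075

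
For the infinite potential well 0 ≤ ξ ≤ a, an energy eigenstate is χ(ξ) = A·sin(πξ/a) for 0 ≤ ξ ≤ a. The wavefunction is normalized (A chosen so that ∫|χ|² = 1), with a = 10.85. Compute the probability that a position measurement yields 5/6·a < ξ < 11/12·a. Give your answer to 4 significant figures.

P ≈ 0.02508

|χ|² is the probability density, so P = ∫_{5/6·a}^{11/12·a} |χ|² dξ.
The normalization integral ∫|χ|²dξ over the whole domain equals a/2·A², and A² cancels in the ratio.
Substituting u = ξ/a, A² and the length scale cancel in the ratio: P = ∫_{5/6}^{11/12} sin(π·u)^2 du / ∫_{0}^{1} sin(π·u)^2 du.
With ∫ sin(π·u)^2 du = u/2 - sin(2·π·u)/(4·π) + C, the region integral is -√(3)/(8·π) + 1/(8·π) + 1/24 and the full one is 1/2.
The result is P = (-3·√(3) + 3 + π)/(12·π).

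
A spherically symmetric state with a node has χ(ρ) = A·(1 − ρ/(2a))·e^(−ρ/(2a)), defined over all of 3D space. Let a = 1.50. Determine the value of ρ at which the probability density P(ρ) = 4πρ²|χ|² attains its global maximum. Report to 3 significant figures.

Set d/dρ [P(ρ) = 4πρ²|χ|²] = 0 and solve for ρ > 0.
Solving yields ρ = a·(√(5) + 3).
With a = 1.50, the most probable radial distance is 7.854.

ρ ≈ 7.85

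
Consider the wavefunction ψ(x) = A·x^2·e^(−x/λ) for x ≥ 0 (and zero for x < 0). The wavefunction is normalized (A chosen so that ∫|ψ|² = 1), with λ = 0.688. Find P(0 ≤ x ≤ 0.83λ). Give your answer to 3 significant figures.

P = ∫_{0}^{0.83λ} |ψ(x)|² dx.
With A² fixed by ∫|ψ|² = 1, i.e. A² = (3·λ^5/4)^(−1), substitute and integrate.
In terms of u = x/λ (A² and the length scale cancel between numerator and denominator), P = [∫_{0}^{0.83} u^4·e^(-2·u) du] / [∫_{0}^{∞} u^4·e^(-2·u) du].
An antiderivative of u^4·e^(-2·u) is -(u^4/2 + u^3 + 3·u^2/2 + 3·u/2 + 3/4)·e^(-2·u); evaluating from 0 to 0.83 gives ≈ 0.020355, while the full integral is 3/4.
Evaluating gives P = 0.02714.

P ≈ 0.0271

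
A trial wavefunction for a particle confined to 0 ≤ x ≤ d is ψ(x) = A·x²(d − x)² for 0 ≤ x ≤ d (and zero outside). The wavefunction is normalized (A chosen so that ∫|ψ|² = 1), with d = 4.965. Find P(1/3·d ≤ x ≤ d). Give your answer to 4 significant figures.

P ≈ 0.8552

P = ∫_{1/3·d}^{d} |ψ(x)|² dx.
Since A² = 1/(d^9/630), this is the region integral divided by the full normalization integral.
In terms of u = x/d (A² and the length scale cancel between numerator and denominator), P = [∫_{1/3}^{1} u^4·(1 - u)^4 du] / [∫_{0}^{1} u^4·(1 - u)^4 du].
An antiderivative of u^4·(1 - u)^4 is u^5·(70·u^4 - 315·u^3 + 540·u^2 - 420·u + 126)/630; evaluating from 1/3 to 1 gives ≈ 0.00135739, while the full integral is 1/630.
The result is P = 0.85515.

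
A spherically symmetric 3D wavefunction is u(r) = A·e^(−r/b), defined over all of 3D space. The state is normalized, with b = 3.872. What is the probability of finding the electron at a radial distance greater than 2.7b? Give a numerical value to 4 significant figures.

P ≈ 0.09476

With dV = 4πr²dr, the probability is ∫|u|² dV over r > 2.7b.
The full normalization integral is A²·[π·b^3] = 1, fixing A².
Substituting t = r/b, A², 4π and the length scale all cancel in the ratio: P = ∫_{2.7}^{∞} t^2·e^(-2·t) dt / ∫_{0}^{∞} t^2·e^(-2·t) dt.
An antiderivative of t^2·e^(-2·t) is -(2·t^2 + 2·t + 1)·e^(-2·t)/4; evaluating from 2.7 to ∞ gives 1049·e^(-27/5)/200, while the full integral is 1/4.
This evaluates to P = 0.094758.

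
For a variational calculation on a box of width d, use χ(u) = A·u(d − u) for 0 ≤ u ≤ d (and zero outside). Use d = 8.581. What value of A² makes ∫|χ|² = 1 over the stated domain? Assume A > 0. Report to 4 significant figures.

A^2 ≈ 0.0006448

Require ∫ |χ|² du = 1 over the whole domain.
Expanding the polynomial and integrating term by term, ∫|χ|² du = A²·(d^5/30).
So A² = (d^5/30)^(−1).
Substituting d = 8.581 gives A² = 0.00064481, so A = 0.025393.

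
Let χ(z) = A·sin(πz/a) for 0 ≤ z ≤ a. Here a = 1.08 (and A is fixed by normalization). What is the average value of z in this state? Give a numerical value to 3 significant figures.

⟨z⟩ ≈ 0.540

By definition ⟨z⟩ = ∫ z |χ(z)|² dz.
Using sin²θ = (1 − cos 2θ)/2, since the A² factors cancel between numerator and denominator, ⟨z⟩ = a/2.
Putting a = 1.08 gives 0.5400.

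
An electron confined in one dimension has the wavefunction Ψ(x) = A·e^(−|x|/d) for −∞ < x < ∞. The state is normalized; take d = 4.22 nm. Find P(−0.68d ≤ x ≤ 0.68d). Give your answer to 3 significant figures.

P ≈ 0.743

The probability is P = ∫ |Ψ|² dx over [−0.68d, 0.68d].
The normalization integral ∫|Ψ|²dx over the whole domain equals d·A², and A² cancels in the ratio.
By symmetry take twice the x ≥ 0 contribution in numerator and denominator; the 2's cancel. In terms of u = x/d (A² and the length scale cancel between numerator and denominator), P = [∫_{0}^{0.68} e^(-2·u) du] / [∫_{0}^{∞} e^(-2·u) du].
An antiderivative of e^(-2·u) is -e^(-2·u)/2; evaluating from 0 to 0.68 gives 1/2 - e^(-34/25)/2, while the full integral is 1/2.
The result is P = 0.7433.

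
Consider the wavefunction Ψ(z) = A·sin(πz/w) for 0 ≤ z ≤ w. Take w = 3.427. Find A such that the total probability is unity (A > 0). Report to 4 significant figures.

Normalization requires ∫|Ψ|² dz = 1, integrated from 0 to w.
Carrying out the integral gives A² · w/2.
Substituting w = 3.427 gives A² = 0.58360, so A = 0.76394.

A ≈ 0.7639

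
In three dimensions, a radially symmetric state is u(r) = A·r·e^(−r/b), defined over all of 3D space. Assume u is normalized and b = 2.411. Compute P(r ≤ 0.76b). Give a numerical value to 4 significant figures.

P ≈ 0.01953

P = ∫ |u|² 4πr² dr over r ≤ 0.76b.
Normalization gives A² = 1/(3·π·b^5).
In terms of t = r/b (A², 4π and the length scale all cancel between numerator and denominator), P = [∫_{0}^{0.76} t^4·e^(-2·t) dt] / [∫_{0}^{∞} t^4·e^(-2·t) dt].
Using ∫ t^4·e^(-2·t) dt = -(t^4/2 + t^3 + 3·t^2/2 + 3·t/2 + 3/4)·e^(-2·t), the numerator is ≈ 0.0146498 and the denominator is 3/4.
Taking the ratio yields P = 0.019533.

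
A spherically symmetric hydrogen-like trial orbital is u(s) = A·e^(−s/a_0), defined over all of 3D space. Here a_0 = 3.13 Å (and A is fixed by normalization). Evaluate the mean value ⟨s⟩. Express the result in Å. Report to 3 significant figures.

⟨s⟩ = ∫ s |u|² 4πs² ds over the full domain.
Evaluating both integrals, ⟨s⟩ = 3·a_0/2.
With a_0 = 3.13, ⟨s⟩ = 4.695.

⟨s⟩ ≈ 4.70 Å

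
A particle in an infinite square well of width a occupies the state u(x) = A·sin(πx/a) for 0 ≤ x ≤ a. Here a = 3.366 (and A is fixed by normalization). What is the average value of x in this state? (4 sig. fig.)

⟨x⟩ = ∫ x |u|² dx over the full domain.
Using sin²θ = (1 − cos 2θ)/2, evaluating both integrals, ⟨x⟩ = a/2.
Putting a = 3.366 gives 1.6830.

⟨x⟩ ≈ 1.683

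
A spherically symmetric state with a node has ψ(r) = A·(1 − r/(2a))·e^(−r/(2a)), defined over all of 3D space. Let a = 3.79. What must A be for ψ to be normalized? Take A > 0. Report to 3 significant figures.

Normalization requires ∫|ψ|² 4πr² dr = 1, integrated from 0 to ∞.
In 3D with spherical symmetry the volume element is 4πr² dr.
With ∫₀^∞ r^4 e^(−αr) dr = 4!/α^5, carrying out the integral gives A² · 8·π·a^3.
With a = 3.79: A² = 0.0007309 and A = 0.02703.

A ≈ 0.0270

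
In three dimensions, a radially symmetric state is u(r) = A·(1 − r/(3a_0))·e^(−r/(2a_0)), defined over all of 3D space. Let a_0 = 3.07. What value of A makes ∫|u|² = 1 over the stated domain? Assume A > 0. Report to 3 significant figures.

A ≈ 0.0642

We need A² ∫|f|² 4πr² dr = 1, taking the integral from 0 to ∞.
In 3D with spherical symmetry the volume element is 4πr² dr.
With ∫₀^∞ r^4 e^(−αr) dr = 4!/α^5, with u = A·(1 − r/(3a_0))·e^(−r/(2a_0)), the integral evaluates to A²·[8·π·a_0^3/3].
Hence A² = 1/[8·π·a_0^3/3].
Substituting a_0 = 3.07 gives A² = 0.004125, so A = 0.06423.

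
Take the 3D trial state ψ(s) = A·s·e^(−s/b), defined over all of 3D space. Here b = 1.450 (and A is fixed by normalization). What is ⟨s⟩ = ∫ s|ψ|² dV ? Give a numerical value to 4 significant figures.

⟨s⟩ ≈ 3.625

By definition ⟨s⟩ = ∫ s |ψ(s)|² 4πs² ds.
With ∫₀^∞ s^5 e^(−αs) ds = 5!/α^6, evaluating both integrals, ⟨s⟩ = 5·b/2.
Putting b = 1.450 gives 3.6250.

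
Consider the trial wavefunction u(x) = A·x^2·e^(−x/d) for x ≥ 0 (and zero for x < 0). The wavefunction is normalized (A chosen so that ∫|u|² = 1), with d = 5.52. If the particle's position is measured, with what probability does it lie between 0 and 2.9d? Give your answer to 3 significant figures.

P ≈ 0.687

P = ∫_{0}^{2.9d} |u(x)|² dx.
With A² fixed by ∫|u|² = 1, i.e. A² = (3·d^5/4)^(−1), substitute and integrate.
In terms of t = x/d (A² and the length scale cancel between numerator and denominator), P = [∫_{0}^{2.9} t^4·e^(-2·t) dt] / [∫_{0}^{∞} t^4·e^(-2·t) dt].
Using ∫ t^4·e^(-2·t) dt = -(t^4/2 + t^3 + 3·t^2/2 + 3·t/2 + 3/4)·e^(-2·t), the numerator is ≈ 0.51546 and the denominator is 3/4.
Taking the ratio, P = 0.6873.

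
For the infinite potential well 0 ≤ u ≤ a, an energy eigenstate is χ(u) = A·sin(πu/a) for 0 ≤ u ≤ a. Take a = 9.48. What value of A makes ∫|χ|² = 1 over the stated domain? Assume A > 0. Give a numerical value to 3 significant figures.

Normalization requires ∫|χ|² du = 1, integrated from 0 to a.
Carrying out the integral gives A² · a/2.
So A² = (a/2)^(−1).
With a = 9.48: A² = 0.2110 and A = 0.4593.

A ≈ 0.459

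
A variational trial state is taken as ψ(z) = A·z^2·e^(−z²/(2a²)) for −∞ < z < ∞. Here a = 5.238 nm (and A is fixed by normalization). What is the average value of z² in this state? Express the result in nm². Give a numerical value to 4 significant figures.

⟨z²⟩ = ∫ z^2 |ψ|² dz over the full domain.
Using the Gaussian integral ∫_{−∞}^{∞} e^(−αz²) dz = √(π/α), evaluating both integrals, ⟨z²⟩ = 5·a^2/2.
Putting a = 5.238 gives 68.592.

⟨z^2⟩ ≈ 68.59 nm^2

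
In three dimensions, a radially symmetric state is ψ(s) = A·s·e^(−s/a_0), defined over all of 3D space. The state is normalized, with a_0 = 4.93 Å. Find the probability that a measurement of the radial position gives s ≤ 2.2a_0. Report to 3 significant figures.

Integrate the radial probability density 4πs²|ψ|² over s ≤ 2.2a_0.
A² is fixed by ∫₀^∞ 4πs²|ψ|² ds = 1, i.e. A² = (3·π·a_0^5)^(−1).
Substituting u = s/a_0, A², 4π and the length scale all cancel in the ratio: P = ∫_{0}^{2.2} u^4·e^(-2·u) du / ∫_{0}^{∞} u^4·e^(-2·u) du.
An antiderivative of u^4·e^(-2·u) is -(u^4/2 + u^3 + 3·u^2/2 + 3·u/2 + 3/4)·e^(-2·u); evaluating from 0 to 2.2 gives ≈ 0.33661, while the full integral is 3/4.
This evaluates to P = 0.4488.

P ≈ 0.449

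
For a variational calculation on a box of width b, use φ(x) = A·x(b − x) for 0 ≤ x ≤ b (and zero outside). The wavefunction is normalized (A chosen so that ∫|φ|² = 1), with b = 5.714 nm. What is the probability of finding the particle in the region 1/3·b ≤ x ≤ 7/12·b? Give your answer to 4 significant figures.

P ≈ 0.4435

The probability is P = ∫ |φ|² dx over [1/3·b, 7/12·b].
With A² fixed by ∫|φ|² = 1, i.e. A² = (b^5/30)^(−1), substitute and integrate.
Let u = x/b; then A² and the length scale cancel, so P = ∫_{1/3}^{7/12} u^2·(1 - u)^2 du ÷ ∫_{0}^{1} u^2·(1 - u)^2 du.
With ∫ u^2·(1 - u)^2 du = u^3·(6·u^2 - 15·u + 10)/30 + C, the region integral is ≈ 0.0147835 and the full one is 1/30.
Taking the ratio, P = 0.44350.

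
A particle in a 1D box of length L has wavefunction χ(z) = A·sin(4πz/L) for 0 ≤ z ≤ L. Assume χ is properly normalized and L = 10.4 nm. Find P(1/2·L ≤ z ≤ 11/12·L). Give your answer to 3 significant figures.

P = ∫_{1/2·L}^{11/12·L} |χ(z)|² dz.
With A² fixed by ∫|χ|² = 1, i.e. A² = (L/2)^(−1), substitute and integrate.
Substituting u = z/L, A² and the length scale cancel in the ratio: P = ∫_{1/2}^{11/12} sin(4·π·u)^2 du / ∫_{0}^{1} sin(4·π·u)^2 du.
With ∫ sin(4·π·u)^2 du = u/2 - sin(4·π·u)·cos(4·π·u)/(8·π) + C, the region integral is √(3)/(32·π) + 5/24 and the full one is 1/2.
This works out to P = √(3)/(16·π) + 5/12.

P ≈ 0.451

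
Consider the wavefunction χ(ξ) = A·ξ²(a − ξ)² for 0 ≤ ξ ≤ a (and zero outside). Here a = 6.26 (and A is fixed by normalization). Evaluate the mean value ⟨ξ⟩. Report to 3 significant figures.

⟨ξ⟩ = ∫ ξ |χ|² dξ over the full domain.
Evaluating both integrals, ⟨ξ⟩ = a/2.
Putting a = 6.26 gives 3.130.

⟨ξ⟩ ≈ 3.13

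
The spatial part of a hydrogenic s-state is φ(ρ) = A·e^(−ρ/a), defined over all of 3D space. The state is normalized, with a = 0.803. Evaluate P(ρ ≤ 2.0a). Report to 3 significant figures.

P ≈ 0.762

Integrate the radial probability density 4πρ²|φ|² over ρ ≤ 2.0a.
The full normalization integral is A²·[π·a^3] = 1, fixing A².
In terms of u = ρ/a (A², 4π and the length scale all cancel between numerator and denominator), P = [∫_{0}^{2.0} u^2·e^(-2·u) du] / [∫_{0}^{∞} u^2·e^(-2·u) du].
An antiderivative of u^2·e^(-2·u) is -(2·u^2 + 2·u + 1)·e^(-2·u)/4; evaluating from 0 to 2.0 gives 1/4 - 13·e^(-4)/4, while the full integral is 1/4.
This evaluates to P = 0.7619.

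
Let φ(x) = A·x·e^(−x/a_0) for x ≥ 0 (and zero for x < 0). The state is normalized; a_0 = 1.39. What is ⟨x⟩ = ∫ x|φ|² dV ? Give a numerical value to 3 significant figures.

By definition ⟨x⟩ = ∫ x |φ(x)|² dx.
Using ∫₀^∞ xⁿ e^(−αx) dx = n!/αⁿ⁺¹, since the A² factors cancel between numerator and denominator, ⟨x⟩ = 3·a_0/2.
Putting a_0 = 1.39 gives 2.085.

⟨x⟩ ≈ 2.09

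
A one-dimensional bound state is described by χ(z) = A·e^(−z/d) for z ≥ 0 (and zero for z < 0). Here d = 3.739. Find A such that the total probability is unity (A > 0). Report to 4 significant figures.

We need A² ∫|f|² dz = 1, taking the integral from 0 to ∞.
∫|χ|² dz = A²·(d/2).
With d = 3.739: A² = 0.53490 and A = 0.73137.

A ≈ 0.7314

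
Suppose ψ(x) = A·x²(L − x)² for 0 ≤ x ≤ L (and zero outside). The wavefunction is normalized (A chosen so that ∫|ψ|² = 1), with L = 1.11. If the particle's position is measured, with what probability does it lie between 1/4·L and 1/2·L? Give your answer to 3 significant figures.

The probability is P = ∫ |ψ|² dx over [1/4·L, 1/2·L].
With A² fixed by ∫|ψ|² = 1, i.e. A² = (L^9/630)^(−1), substitute and integrate.
Let u = x/L; then A² and the length scale cancel, so P = ∫_{1/4}^{1/2} u^4·(1 - u)^4 du ÷ ∫_{0}^{1} u^4·(1 - u)^4 du.
Using ∫ u^4·(1 - u)^4 du = u^5·(70·u^4 - 315·u^3 + 540·u^2 - 420·u + 126)/630, the numerator is ≈ 0.00071599 and the denominator is 1/630.
The result is P = 0.4511.

P ≈ 0.451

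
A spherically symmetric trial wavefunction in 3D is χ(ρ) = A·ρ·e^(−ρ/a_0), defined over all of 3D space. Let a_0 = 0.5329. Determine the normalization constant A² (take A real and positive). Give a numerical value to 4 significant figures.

Normalization requires ∫|χ|² 4πρ² dρ = 1, integrated from 0 to ∞.
(Spherical symmetry: dV = 4πρ² dρ.)
Recall ∫₀^∞ ρ^m e^(−ρ/β) dρ = m!·β^(m+1), carrying out the integral gives A² · 3·π·a_0^5.
Substituting a_0 = 0.5329 gives A² = 2.4689, so A = 1.5713.

A^2 ≈ 2.469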